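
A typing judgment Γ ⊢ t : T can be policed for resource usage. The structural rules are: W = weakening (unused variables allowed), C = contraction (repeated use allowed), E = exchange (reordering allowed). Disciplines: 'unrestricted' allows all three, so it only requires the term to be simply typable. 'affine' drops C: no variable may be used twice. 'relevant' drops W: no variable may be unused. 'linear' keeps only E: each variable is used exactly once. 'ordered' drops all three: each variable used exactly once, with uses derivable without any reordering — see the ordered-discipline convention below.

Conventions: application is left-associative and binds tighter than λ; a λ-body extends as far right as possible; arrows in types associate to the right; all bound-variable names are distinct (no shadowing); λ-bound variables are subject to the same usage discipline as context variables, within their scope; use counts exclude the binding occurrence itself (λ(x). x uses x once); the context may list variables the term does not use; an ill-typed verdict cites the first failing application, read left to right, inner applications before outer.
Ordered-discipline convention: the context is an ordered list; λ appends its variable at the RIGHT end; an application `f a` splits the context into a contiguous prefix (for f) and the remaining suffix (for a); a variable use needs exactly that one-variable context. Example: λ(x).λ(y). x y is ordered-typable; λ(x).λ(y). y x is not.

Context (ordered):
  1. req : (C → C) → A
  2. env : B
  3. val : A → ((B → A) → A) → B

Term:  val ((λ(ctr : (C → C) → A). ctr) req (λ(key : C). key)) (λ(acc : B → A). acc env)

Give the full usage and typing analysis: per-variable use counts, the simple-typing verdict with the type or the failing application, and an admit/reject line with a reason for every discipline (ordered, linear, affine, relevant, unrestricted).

usage: req: 1×, env: 1×, val: 1×, ctr (λ-bound): 1×, key (λ-bound): 1×, acc (λ-bound): 1×
uses in reading order: val, ctr, req, key, acc, env
typing: the term checks, with type B
ordered: ✗ — no contiguous prefix/suffix split fits val, ctr, req, key, acc, env
linear: ✓ — req, env, val, ctr, key, acc: one use apiece
affine: ✓ — at most one use each (req, env, val, ctr, key, acc)
relevant: ✓ — at least one use each (req, env, val, ctr, key, acc)
unrestricted: ✓ — simply typable at B; W, C, E all held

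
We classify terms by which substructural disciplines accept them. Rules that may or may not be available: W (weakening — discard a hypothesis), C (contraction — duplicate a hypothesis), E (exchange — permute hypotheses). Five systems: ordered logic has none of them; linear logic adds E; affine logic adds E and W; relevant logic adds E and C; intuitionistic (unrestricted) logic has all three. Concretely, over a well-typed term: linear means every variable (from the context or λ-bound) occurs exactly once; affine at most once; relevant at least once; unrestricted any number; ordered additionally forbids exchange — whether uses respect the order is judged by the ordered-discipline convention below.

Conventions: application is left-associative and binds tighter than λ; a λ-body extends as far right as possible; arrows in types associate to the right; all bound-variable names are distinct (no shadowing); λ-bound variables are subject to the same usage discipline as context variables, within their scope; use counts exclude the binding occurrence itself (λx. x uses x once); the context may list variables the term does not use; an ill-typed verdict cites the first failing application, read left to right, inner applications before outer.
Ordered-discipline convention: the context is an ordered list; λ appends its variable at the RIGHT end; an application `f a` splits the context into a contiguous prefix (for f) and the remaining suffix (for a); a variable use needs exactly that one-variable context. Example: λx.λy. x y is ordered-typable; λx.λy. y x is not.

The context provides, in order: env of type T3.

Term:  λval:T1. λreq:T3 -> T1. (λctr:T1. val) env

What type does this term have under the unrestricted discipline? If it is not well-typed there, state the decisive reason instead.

not well-typed under unrestricted — fails simple typing
usage: env: 1×; val (λ-bound): 1×; req (λ-bound): 0×; ctr (λ-bound): 0×
uses in reading order: val, env
typing: ill-typed: an argument T3 mismatches the expected T1
all disciplines: ordered ✗, linear ✗, affine ✗, relevant ✗, unrestricted ✗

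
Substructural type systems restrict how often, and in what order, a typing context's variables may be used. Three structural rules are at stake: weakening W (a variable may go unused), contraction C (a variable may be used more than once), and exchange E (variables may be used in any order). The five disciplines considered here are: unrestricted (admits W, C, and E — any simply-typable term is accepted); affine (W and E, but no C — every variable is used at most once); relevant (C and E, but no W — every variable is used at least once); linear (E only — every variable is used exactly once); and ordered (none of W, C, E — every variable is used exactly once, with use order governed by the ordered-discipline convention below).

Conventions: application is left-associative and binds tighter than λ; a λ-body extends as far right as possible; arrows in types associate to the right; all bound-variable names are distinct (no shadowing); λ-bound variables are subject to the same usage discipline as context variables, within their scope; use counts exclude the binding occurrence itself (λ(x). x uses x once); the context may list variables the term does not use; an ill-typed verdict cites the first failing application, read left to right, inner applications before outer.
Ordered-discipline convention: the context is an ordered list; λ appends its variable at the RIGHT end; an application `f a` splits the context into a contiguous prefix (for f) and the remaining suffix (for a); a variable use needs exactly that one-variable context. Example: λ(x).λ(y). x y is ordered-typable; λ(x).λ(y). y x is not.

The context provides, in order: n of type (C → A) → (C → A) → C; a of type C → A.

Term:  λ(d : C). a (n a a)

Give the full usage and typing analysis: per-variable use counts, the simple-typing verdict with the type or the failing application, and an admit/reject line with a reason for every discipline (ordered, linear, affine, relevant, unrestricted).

variable uses: n: 1×; a: 3×; d (λ-bound): 0×
use order (left to right): a, n, a, a
typing: ✓ — C → A
ordered: ✗ — repeated use of a ×3; d never used (weakening)
linear: ✗ — repeated use of a ×3; d never used (weakening)
affine: ✗ — repeated use of a ×3
relevant: ✗ — d never used (weakening)
unrestricted: ✓ — typability at C → A is all that's needed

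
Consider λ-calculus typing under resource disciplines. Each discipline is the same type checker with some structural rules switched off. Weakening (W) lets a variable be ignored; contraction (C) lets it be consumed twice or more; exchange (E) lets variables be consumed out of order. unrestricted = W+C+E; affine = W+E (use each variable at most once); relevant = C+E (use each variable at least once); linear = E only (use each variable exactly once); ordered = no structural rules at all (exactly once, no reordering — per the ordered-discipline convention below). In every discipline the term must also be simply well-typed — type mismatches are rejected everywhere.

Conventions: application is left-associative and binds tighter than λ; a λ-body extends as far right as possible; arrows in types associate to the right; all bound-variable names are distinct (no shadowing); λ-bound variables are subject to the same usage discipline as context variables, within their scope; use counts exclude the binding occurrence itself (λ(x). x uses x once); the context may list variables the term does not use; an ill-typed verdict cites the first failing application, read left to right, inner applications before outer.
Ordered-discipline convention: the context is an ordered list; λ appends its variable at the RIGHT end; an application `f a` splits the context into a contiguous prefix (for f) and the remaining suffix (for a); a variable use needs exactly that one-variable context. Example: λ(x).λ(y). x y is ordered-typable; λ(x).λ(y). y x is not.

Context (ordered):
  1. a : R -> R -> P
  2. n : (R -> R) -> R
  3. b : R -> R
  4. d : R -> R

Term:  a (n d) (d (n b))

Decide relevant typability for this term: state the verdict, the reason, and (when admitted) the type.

yes — every one of a, n, b, d appears; term : P
counts: a: 1×; n: 2×; b: 1×; d: 2×
use order (left to right): a, n, d, d, n, b
typing: the term checks, with type P
summary: ordered ✗ · linear ✗ · affine ✗ · relevant ✓ · unrestricted ✓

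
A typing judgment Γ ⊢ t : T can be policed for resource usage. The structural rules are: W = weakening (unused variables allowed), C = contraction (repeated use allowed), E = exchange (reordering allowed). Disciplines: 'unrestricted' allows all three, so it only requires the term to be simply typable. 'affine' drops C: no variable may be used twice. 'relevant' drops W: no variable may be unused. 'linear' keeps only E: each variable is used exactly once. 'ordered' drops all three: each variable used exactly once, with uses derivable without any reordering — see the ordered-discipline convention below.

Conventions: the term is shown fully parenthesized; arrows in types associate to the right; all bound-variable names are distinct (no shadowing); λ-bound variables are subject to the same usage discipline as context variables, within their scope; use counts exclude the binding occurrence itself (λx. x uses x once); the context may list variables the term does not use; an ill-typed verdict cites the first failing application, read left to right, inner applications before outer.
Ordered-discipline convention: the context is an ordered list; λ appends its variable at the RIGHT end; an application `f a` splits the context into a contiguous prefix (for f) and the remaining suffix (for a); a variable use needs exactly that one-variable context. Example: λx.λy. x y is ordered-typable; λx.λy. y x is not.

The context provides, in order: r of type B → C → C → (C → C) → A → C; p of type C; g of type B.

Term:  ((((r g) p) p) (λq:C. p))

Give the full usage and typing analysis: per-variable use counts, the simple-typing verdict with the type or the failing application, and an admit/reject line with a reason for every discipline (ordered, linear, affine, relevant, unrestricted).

variable uses: r: 1×, p: 3×, g: 1×, q (λ-bound): 0×
uses in reading order: r, g, p, p, p
typing: well-typed at A → C
ordered: ✗ — uses contraction: p ×3; needs weakening: q unused
linear: ✗ — uses contraction: p ×3; needs weakening: q unused
affine: ✗ — uses contraction: p ×3
relevant: ✗ — needs weakening: q unused
unrestricted: ✓ — simply typable at A → C; W, C, E all held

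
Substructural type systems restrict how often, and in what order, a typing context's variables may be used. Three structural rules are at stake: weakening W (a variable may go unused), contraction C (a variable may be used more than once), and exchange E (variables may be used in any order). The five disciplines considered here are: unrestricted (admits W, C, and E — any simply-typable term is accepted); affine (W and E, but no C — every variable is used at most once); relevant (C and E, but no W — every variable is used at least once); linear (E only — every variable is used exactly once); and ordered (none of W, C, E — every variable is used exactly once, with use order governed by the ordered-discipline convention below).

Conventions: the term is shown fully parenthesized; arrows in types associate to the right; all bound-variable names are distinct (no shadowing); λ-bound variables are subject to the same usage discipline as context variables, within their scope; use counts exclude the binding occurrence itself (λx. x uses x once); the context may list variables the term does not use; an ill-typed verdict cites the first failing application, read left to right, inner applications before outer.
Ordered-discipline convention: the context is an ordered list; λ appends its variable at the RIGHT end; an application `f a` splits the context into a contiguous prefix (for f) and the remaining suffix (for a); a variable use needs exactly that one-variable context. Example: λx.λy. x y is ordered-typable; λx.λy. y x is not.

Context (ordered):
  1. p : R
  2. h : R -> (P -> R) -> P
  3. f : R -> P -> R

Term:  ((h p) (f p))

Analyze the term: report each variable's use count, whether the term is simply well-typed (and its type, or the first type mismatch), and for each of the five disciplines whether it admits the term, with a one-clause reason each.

usage: p: 2; h: 1; f: 1
uses in reading order: h, p, f, p
typing: the term checks, with type P
ordered: ✗, uses contraction: p ×2
linear: ✗, uses contraction: p ×2
affine: ✗, uses contraction: p ×2
relevant: ✓, p, h, f: all used, weakening unneeded
unrestricted: ✓, simply typable at P; W, C, E all held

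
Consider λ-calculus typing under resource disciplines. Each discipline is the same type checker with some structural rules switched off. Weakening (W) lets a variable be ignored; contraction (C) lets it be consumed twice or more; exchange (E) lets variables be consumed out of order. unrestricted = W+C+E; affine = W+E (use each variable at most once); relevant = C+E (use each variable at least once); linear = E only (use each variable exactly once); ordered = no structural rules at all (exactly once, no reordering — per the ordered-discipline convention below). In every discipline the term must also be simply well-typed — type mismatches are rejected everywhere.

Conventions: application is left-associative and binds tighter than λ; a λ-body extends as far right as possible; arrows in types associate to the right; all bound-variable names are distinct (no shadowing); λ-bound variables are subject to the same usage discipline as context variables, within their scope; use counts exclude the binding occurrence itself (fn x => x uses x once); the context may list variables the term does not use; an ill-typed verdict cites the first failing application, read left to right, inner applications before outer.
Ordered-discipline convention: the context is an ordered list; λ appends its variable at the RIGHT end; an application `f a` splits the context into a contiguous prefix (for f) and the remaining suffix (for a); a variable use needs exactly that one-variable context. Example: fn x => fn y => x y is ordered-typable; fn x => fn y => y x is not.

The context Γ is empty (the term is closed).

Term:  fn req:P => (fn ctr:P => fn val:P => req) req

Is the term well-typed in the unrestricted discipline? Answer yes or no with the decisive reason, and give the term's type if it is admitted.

yes — simply typable at P -> P -> P; W, C, E all held; term : P -> P -> P
variable uses: req (bound) ×2; ctr (bound) ×0; val (bound) ×0
left-to-right use order: req, req
typing: well-typed — term : P -> P -> P
across the five disciplines: ordered ✗ · linear ✗ · affine ✗ · relevant ✗ · unrestricted ✓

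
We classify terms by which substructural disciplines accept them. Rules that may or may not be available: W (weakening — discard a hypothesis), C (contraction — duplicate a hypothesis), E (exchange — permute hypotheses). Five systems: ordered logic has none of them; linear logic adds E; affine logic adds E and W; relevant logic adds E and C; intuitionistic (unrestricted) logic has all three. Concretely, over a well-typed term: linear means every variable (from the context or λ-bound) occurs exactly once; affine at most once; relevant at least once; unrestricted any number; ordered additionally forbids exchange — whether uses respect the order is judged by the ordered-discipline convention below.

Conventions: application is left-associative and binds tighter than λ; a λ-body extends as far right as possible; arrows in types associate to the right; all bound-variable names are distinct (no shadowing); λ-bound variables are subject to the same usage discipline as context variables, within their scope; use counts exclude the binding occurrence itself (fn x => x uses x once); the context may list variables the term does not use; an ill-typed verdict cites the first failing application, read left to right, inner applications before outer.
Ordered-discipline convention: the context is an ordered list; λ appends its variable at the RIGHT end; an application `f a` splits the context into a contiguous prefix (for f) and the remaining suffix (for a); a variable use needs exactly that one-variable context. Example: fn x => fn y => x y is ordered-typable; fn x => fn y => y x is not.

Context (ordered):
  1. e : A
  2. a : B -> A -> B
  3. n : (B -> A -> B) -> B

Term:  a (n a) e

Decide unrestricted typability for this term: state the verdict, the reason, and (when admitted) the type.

yes — type-checks (B) and nothing is barred; term : B
variable uses: e=1, a=2, n=1
uses in reading order: a, n, a, e
typing: ✓ — B
per-discipline verdicts: ordered ✗; linear ✗; affine ✗; relevant ✓; unrestricted ✓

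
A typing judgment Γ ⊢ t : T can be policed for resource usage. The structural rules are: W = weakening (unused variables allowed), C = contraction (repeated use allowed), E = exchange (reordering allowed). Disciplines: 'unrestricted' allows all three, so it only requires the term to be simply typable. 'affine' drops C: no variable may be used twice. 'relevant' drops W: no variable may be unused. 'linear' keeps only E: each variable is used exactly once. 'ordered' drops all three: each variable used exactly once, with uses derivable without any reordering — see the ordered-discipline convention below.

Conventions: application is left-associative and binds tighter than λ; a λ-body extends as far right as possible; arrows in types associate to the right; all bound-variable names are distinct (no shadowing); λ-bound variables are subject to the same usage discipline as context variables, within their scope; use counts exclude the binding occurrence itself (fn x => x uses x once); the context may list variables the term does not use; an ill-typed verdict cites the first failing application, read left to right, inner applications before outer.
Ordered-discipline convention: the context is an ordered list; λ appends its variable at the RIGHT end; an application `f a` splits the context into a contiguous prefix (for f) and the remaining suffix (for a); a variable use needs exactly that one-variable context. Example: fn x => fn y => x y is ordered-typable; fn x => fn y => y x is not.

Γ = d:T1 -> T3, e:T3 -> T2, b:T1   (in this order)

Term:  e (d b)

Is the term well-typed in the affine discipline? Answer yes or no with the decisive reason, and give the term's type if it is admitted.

yes — no duplicate uses among d, e, b; term : T2
variable uses: d=1, e=1, b=1
order of uses: e, d, b
typing: well-typed at T2
across the five disciplines: ordered ✗ | linear ✓ | affine ✓ | relevant ✓ | unrestricted ✓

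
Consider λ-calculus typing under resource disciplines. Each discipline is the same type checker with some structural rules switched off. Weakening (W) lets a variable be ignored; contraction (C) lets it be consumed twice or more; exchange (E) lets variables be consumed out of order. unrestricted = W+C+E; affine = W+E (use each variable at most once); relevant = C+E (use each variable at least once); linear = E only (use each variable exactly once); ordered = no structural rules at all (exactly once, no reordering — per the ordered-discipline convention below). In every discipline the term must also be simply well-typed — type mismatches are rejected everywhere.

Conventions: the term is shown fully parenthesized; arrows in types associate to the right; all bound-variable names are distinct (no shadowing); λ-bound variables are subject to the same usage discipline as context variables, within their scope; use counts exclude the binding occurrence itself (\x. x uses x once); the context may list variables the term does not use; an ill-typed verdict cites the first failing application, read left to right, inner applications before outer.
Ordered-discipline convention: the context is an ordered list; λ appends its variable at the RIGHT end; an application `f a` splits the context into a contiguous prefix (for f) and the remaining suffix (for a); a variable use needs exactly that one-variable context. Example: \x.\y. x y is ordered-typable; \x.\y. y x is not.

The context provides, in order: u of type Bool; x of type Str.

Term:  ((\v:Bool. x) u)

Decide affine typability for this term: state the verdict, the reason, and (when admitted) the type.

yes — at most one use each (u, x, v); term : Str
usage: u: 1×, x: 1×, v [bound]: 0×
order of uses: x, u
typing: ✓ — Str
per-discipline verdicts: ordered ✗ | linear ✗ | affine ✓ | relevant ✗ | unrestricted ✓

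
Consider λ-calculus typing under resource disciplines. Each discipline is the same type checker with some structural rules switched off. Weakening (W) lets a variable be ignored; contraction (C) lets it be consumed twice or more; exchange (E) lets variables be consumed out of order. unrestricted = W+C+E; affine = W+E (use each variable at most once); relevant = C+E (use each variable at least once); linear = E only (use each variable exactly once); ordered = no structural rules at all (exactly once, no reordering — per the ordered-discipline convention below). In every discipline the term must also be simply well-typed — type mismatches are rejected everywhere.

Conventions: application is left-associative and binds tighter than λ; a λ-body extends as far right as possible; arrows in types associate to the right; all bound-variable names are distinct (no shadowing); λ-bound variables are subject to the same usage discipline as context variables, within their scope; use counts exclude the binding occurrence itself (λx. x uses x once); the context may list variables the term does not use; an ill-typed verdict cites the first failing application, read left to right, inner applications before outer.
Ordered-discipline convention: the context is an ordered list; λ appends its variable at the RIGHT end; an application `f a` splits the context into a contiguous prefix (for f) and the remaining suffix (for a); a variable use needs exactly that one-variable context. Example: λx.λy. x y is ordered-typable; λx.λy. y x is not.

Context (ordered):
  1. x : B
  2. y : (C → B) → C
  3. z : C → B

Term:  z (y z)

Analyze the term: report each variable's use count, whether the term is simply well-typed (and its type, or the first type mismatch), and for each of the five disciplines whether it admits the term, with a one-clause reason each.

variable uses: x: 0×; y: 1×; z: 2×
order of uses: z, y, z
typing: well-typed at B
ordered ✗ (needs contraction — z ×2; x never used (weakening))
linear ✗ (needs contraction — z ×2; x never used (weakening))
affine ✗ (needs contraction — z ×2)
relevant ✗ (x never used (weakening))
unrestricted ✓ (typability at B is all that's needed)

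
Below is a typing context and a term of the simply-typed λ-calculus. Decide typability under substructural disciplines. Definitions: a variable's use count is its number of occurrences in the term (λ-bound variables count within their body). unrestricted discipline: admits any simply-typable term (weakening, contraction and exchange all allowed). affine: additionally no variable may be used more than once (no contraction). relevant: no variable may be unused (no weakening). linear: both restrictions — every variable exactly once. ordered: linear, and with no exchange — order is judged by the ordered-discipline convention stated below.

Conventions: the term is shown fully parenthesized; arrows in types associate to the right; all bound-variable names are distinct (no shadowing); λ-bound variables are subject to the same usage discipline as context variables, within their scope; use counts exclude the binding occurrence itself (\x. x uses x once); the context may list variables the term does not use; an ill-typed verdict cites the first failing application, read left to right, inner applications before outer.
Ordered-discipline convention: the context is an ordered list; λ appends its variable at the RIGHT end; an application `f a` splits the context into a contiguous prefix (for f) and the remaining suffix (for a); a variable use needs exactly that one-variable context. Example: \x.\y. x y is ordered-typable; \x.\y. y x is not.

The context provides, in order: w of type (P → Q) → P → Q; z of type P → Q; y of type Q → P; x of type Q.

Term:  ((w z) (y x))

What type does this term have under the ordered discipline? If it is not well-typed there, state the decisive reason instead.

term : Q
counts: w=1, z=1, y=1, x=1
uses in reading order: w, z, y, x
typing: ✓ — Q
all disciplines: ordered ✓ · linear ✓ · affine ✓ · relevant ✓ · unrestricted ✓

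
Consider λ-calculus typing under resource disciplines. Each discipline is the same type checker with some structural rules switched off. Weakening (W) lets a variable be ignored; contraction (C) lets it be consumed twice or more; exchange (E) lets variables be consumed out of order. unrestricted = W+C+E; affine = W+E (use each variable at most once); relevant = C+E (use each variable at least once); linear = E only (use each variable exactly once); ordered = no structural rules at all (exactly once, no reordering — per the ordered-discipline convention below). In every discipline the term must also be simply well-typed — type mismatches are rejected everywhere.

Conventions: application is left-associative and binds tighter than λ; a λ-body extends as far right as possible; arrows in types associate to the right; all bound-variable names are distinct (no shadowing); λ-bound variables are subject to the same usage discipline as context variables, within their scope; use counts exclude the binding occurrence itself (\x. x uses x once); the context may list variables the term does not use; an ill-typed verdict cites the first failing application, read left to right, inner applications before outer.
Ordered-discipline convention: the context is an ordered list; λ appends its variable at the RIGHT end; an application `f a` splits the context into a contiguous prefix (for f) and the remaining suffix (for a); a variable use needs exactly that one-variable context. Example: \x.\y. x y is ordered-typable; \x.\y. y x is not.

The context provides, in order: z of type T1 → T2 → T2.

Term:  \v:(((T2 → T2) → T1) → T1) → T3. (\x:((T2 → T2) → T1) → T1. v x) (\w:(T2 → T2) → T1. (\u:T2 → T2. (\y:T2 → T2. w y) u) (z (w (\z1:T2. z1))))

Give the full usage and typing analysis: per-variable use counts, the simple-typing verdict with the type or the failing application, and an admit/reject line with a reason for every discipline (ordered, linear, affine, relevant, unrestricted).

usage: z=1; v (λ-bound)=1; x (λ-bound)=1; w (λ-bound)=2; u (λ-bound)=1; y (λ-bound)=1; z1 (λ-bound)=1
uses in reading order: v, x, w, y, u, z, w, z1
typing: well-typed at ((((T2 → T2) → T1) → T1) → T3) → T3
ordered: ✗, uses contraction: w ×2
linear: ✗, uses contraction: w ×2
affine: ✗, uses contraction: w ×2
relevant: ✓, at least one use each (z, v, x, w, u, y, z1)
unrestricted: ✓, type-checks (((((T2 → T2) → T1) → T1) → T3) → T3) and nothing is barred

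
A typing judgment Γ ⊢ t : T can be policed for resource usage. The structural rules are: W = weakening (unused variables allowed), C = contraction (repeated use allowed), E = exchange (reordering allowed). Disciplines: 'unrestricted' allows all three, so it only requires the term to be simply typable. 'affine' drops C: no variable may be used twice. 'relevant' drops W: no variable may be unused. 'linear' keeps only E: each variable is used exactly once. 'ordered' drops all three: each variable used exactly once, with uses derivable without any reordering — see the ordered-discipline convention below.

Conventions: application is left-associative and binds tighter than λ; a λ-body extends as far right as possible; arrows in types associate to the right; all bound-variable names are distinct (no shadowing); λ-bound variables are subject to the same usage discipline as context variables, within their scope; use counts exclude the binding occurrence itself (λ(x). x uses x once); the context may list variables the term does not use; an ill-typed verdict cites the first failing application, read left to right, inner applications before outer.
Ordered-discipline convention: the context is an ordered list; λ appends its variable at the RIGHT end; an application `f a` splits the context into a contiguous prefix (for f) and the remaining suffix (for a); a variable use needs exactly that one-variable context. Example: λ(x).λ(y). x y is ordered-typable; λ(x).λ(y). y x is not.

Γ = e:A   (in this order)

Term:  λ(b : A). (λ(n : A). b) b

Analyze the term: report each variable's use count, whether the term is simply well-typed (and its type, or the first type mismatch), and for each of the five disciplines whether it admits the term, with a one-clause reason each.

counts: e=0, b [bound]=2, n [bound]=0
left-to-right use order: b, b
typing: well-typed — term : A -> A
ordered: ✗, b ×2 used more than once (contraction); e, n left unused
linear: ✗, b ×2 used more than once (contraction); e, n left unused
affine: ✗, b ×2 used more than once (contraction)
relevant: ✗, e, n left unused
unrestricted: ✓, simply typable at A -> A; W, C, E all held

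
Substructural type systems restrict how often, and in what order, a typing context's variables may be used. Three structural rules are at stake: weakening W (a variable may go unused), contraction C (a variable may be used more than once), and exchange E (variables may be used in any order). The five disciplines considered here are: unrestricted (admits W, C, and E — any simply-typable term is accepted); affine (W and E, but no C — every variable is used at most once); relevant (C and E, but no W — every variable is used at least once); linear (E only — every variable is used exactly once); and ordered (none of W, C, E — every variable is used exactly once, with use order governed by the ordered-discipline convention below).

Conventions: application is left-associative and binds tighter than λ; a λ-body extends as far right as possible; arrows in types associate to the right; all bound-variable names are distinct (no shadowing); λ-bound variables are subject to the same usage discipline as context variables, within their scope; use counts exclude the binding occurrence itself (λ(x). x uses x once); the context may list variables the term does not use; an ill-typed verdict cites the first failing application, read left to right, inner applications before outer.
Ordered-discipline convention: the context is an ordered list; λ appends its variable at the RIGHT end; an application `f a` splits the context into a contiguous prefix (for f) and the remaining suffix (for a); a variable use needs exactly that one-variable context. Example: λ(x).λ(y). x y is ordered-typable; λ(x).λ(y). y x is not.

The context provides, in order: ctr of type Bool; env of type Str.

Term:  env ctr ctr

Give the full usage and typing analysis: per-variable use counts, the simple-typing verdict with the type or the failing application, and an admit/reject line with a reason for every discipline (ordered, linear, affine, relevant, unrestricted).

variable uses: ctr=2; env=1
use order (left to right): env, ctr, ctr
typing: ill-typed: applying a non-function (Str)
ordered: ✗, fails simple typing
linear: ✗, a type mismatch blocks all five
affine: ✗, the type mismatch rejects it
relevant: ✗, not simply typable
unrestricted: ✗, fails simple typing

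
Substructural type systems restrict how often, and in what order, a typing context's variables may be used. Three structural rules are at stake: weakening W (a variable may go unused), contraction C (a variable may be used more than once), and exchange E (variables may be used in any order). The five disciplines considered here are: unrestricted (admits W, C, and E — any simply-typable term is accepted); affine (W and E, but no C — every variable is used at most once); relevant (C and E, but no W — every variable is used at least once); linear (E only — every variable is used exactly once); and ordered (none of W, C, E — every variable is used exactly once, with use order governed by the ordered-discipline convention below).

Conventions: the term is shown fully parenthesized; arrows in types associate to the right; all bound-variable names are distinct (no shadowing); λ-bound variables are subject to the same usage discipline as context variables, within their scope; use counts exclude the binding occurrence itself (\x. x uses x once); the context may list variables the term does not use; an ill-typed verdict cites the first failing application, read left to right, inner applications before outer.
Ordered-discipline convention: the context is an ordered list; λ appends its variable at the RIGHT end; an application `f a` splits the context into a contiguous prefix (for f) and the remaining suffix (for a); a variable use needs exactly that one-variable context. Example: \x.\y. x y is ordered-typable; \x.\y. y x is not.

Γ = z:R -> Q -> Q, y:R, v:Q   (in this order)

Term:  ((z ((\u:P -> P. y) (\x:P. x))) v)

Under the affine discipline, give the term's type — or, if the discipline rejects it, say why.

term : Q
counts: z: 1×, y: 1×, v: 1×, u (λ-bound): 0×, x (λ-bound): 1×
order of uses: z, y, x, v
typing: the term checks, with type Q
all disciplines: ordered ✗ · linear ✗ · affine ✓ · relevant ✗ · unrestricted ✓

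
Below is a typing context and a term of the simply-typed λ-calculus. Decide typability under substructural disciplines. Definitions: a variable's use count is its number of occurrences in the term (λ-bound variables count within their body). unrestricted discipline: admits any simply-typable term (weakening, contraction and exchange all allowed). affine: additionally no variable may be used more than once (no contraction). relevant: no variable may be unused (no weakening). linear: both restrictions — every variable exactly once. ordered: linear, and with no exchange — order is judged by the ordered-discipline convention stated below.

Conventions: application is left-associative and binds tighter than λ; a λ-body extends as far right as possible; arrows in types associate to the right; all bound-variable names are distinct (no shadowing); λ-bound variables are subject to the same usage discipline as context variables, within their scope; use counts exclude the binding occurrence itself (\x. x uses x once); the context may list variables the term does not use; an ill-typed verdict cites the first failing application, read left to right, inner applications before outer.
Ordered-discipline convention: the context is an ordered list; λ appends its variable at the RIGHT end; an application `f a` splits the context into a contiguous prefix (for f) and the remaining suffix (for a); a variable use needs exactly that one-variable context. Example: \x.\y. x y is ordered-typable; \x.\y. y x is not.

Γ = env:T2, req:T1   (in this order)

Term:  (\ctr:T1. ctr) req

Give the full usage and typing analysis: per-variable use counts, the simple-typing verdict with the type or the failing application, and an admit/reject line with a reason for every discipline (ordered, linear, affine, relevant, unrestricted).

use counts: env ×0, req ×1, ctr (bound) ×1
order of uses: ctr, req
typing: well-typed — term : T1
ordered: ✗ — unused: env — weakening required
linear: ✗ — unused: env — weakening required
affine: ✓ — env, req, ctr: no repeats, contraction unneeded
relevant: ✗ — unused: env — weakening required
unrestricted: ✓ — typability at T1 is all that's needed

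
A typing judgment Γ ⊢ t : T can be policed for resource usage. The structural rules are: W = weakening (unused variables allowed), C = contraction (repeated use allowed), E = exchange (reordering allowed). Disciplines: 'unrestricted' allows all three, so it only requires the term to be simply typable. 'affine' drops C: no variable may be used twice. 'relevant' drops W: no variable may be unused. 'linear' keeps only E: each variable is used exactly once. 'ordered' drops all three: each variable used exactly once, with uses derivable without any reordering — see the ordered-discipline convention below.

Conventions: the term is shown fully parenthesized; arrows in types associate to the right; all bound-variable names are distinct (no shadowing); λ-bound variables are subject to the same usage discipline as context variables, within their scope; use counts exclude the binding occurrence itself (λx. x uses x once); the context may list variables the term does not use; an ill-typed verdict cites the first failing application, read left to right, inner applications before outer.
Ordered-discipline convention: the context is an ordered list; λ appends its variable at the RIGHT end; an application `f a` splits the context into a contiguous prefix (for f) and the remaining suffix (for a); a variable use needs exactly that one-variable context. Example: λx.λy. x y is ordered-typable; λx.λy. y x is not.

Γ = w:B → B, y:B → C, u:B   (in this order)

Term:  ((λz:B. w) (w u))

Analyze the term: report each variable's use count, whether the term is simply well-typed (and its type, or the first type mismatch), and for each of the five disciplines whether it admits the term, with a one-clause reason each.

variable uses: w=2; y=0; u=1; z [bound]=0
order of uses: w, w, u
typing: the term checks, with type B → B
ordered: ✗, uses contraction: w ×2; y, z left unused
linear: ✗, uses contraction: w ×2; y, z left unused
affine: ✗, uses contraction: w ×2
relevant: ✗, y, z left unused
unrestricted: ✓, typability at B → B is all that's needed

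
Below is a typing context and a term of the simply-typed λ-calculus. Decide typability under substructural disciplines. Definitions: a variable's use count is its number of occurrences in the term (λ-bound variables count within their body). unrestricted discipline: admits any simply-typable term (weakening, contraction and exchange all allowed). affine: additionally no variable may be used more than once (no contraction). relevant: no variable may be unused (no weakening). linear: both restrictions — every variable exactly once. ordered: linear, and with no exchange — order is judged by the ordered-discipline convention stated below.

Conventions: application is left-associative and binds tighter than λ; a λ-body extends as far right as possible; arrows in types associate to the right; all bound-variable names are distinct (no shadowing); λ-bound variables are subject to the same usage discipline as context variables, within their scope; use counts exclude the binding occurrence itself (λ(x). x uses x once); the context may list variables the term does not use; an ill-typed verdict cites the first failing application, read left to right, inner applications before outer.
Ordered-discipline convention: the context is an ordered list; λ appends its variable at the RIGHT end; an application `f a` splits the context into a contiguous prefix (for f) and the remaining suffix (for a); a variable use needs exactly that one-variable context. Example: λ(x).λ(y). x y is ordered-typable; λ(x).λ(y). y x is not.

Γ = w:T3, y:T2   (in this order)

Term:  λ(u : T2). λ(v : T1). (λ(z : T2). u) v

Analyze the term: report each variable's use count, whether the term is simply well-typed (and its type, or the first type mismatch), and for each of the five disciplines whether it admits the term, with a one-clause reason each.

counts: w=0; y=0; u (λ-bound)=1; v (λ-bound)=1; z (λ-bound)=0
use order (left to right): u, v
typing: ill-typed: an argument T1 mismatches the expected T2
ordered ✗ (not simply typable)
linear ✗ (fails simple typing)
affine ✗ (a type mismatch blocks all five)
relevant ✗ (the type mismatch rejects it)
unrestricted ✗ (not simply typable)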